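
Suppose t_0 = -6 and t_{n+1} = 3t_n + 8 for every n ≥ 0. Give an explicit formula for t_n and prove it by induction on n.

Claim: t_n = -2·3^n − 4.

Base case: t_0 = -6, and -2·3^0 − 4 = -2 − 4 = -6.
Assume t_j = -2·3^j − 4 for some j ≥ 0.
Then t_{j+1} = 3t_j + 8 = 3·(-2·3^j − 4) + 8 = -6·3^j − 12 + 8 = -2·3^{j+1} − 4.
By induction, t_n = -2·3^n − 4 for all n ≥ 0.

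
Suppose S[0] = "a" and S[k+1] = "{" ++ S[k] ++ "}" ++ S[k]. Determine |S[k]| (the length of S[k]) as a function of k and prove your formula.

Claim: |S[k]| = 3·2^k − 2.

Base case: |S[0]| = 1, and 3·2^0 − 2 = 1.
Assume |S[r]| = 3·2^r − 2.
Then |S[r+1]| = 1 + |S[r]| + 1 + |S[r]| = 2|S[r]| + 2 = 2(3·2^r − 2) + 2 = 3·2^{r+1} − 4 + 2 = 3·2^{r+1} − 2.
So the formula holds for r+1, and by induction |S[k]| = 3·2^k − 2 for all k ≥ 0.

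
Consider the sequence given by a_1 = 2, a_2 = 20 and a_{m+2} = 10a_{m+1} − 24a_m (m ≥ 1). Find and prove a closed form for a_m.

Claim: a_m = -4^m + 6^m.

Base cases: a_1 = 2 and -4^1 + 6^1 = 2; a_2 = 20 and -4^2 + 6^2 = 20.
Assume a_j = -4^j + 6^j for all 1 ≤ j ≤ k, where k ≥ 2.
Then a_{k+1} = 10a_k − 24a_{k−1} = 10·(-4^k + 6^k) − 24·(-4^{k−1} + 6^{k−1}) = -(10·4 − 24)4^{k−1} + (10·6 − 24)6^{k−1} = -16·4^{k−1} + 36·6^{k−1} = -4^{k+1} + 6^{k+1}.
So the formula holds for k+1, and by strong induction a_m = -4^m + 6^m for all m ≥ 1.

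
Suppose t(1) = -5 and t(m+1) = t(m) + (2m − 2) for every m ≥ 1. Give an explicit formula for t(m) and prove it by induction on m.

Claim: t(m) = m^2 − 3m − 3.

Base case: t(1) = -5, and 1^2 − 3·1 − 3 = -5.
Assume t(k) = k^2 − 3k − 3.
Then t(k+1) = t(k) + (2k − 2) = (k^2 − 3k − 3) + (2k − 2) = k^2 − k − 5,
and (k+1)^2 − 3·(k+1) − 3 = k^2 − k − 5.
By induction, t(m) = m^2 − 3m − 3 for all m ≥ 1.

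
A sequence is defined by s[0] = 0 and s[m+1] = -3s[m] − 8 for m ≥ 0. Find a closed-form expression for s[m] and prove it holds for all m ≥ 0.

Claim: s[m] = 2·(-3)^m − 2.

Base case: s[0] = 0, and 2·(-3)^0 − 2 = 2 − 2 = 0.
Assume s[r] = 2·(-3)^r − 2 for some r ≥ 0.
Then s[r+1] = -3s[r] − 8 = -3·(2·(-3)^r − 2) − 8 = -6·(-3)^r + 6 − 8 = 2·(-3)^{r+1} − 2.
By induction, s[m] = 2·(-3)^m − 2 for all m ≥ 0.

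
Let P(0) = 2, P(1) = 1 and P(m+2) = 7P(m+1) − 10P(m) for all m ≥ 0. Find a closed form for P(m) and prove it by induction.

Claim: P(m) = 3·2^m − 5^m.

Base cases: P(0) = 2 and 3·2^0 − 5^0 = 2; P(1) = 1 and 3·2^1 − 5^1 = 1.
Assume P(j) = 3·2^j − 5^j for all 0 ≤ j ≤ k, where k ≥ 1.
Then P(k+1) = 7P(k) − 10P(k−1) = 7·(3·2^k − 5^k) − 10·(3·2^{k−1} − 5^{k−1}) = 3·(7·2 − 10)2^{k−1} − (7·5 − 10)5^{k−1} = 12·2^{k−1} − 25·5^{k−1} = 3·2^{k+1} − 5^{k+1}.
This completes the inductive step, so P(m) = 3·2^m − 5^m for all m ≥ 0.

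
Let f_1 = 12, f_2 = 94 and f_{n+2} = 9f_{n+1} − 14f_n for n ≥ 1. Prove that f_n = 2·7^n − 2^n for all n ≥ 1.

Base cases: f_1 = 12 and 2·7^1 − 2^1 = 12; f_2 = 94 and 2·7^2 − 2^2 = 94.
Assume f_j = 2·7^j − 2^j for all 1 ≤ j ≤ r, where r ≥ 2.
Then f_{r+1} = 9f_r − 14f_{r−1} = 9·(2·7^r − 2^r) − 14·(2·7^{r−1} − 2^{r−1}) = 2·(9·7 − 14)7^{r−1} − (9·2 − 14)2^{r−1} = 98·7^{r−1} − 4·2^{r−1} = 2·7^{r+1} − 2^{r+1}.
This completes the inductive step, so f_n = 2·7^n − 2^n for all n ≥ 1.

f_n = 2·7^n − 2^n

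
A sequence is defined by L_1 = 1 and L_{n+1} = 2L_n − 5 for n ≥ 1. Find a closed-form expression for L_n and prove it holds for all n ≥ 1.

Claim: L_n = -2^{n+1} + 5.

Base case: L_1 = 1, and -2^{1+1} + 5 = -4 + 5 = 1.
Assume L_m = -2^{m+1} + 5 for some m ≥ 1.
Then L_{m+1} = 2L_m − 5 = 2·(-2^{m+1} + 5) − 5 = -2^{m+2} + 10 − 5 = -2^{m+2} + 5.
By induction, L_n = -2^{n+1} + 5 for all n ≥ 1.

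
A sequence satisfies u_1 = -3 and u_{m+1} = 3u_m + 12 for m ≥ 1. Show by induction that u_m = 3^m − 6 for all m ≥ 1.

Base case: u_1 = -3, and 3^1 − 6 = 3 − 6 = -3.
Assume u_j = 3^j − 6 for some j ≥ 1.
Then u_{j+1} = 3u_j + 12 = 3·(3^j − 6) + 12 = 3^{j+1} − 18 + 12 = 3^{j+1} − 6.
So the formula holds for j+1, and by induction u_m = 3^m − 6 for all m ≥ 1.

u_m = 3^m − 6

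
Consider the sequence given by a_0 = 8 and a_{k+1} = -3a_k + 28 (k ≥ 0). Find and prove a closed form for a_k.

Claim: a_k = (-3)^k + 7.

Base case: a_0 = 8, and (-3)^0 + 7 = 1 + 7 = 8.
Assume a_r = (-3)^r + 7 for some r ≥ 0.
Then a_{r+1} = -3a_r + 28 = -3·((-3)^r + 7) + 28 = -3·(-3)^r − 21 + 28 = (-3)^{r+1} + 7.
So the formula holds for r+1, and by induction a_k = (-3)^k + 7 for all k ≥ 0.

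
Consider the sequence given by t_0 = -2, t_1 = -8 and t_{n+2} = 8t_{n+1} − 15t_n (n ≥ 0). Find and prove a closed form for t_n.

Claim: t_n = -5^n − 3^n.

Base cases: t_0 = -2 and -5^0 − 3^0 = -2; t_1 = -8 and -5^1 − 3^1 = -8.
Assume t_j = -5^j − 3^j for all 0 ≤ j ≤ m, where m ≥ 1.
Then t_{m+1} = 8t_m − 15t_{m−1} = 8·(-5^m − 3^m) − 15·(-5^{m−1} − 3^{m−1}) = -(8·5 − 15)5^{m−1} − (8·3 − 15)3^{m−1} = -25·5^{m−1} − 9·3^{m−1} = -5^{m+1} − 3^{m+1}.
So the formula holds for m+1, and by strong induction t_n = -5^n − 3^n for all n ≥ 0.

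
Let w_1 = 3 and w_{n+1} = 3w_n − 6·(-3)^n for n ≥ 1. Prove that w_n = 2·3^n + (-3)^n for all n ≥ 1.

Base case: w_1 = 3, and 2·3^1 + (-3)^1 = 6 − 3 = 3.
Assume w_r = 2·3^r + (-3)^r for some r ≥ 1.
Then w_{r+1} = 3w_r − 6·(-3)^r = 3·(2·3^r + (-3)^r) − 6·(-3)^r = 2·3^{r+1} + 3·(-3)^r − 6·(-3)^r = 2·3^{r+1} − 3·(-3)^r = 2·3^{r+1} + (-3)^{r+1}.
By induction, w_n = 2·3^n + (-3)^n for all n ≥ 1.

w_n = 2·3^n + (-3)^n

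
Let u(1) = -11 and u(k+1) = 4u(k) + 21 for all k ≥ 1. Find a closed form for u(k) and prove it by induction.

Claim: u(k) = -4^k − 7.

Base case: u(1) = -11, and -4^1 − 7 = -4 − 7 = -11.
Assume u(m) = -4^m − 7 for some m ≥ 1.
Then u(m+1) = 4u(m) + 21 = 4·(-4^m − 7) + 21 = -4^{m+1} − 28 + 21 = -4^{m+1} − 7.
Hence u(k) = -4^k − 7 for every k ≥ 1, by induction.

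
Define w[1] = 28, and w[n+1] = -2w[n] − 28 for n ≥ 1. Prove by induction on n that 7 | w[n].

Base case: w[1] = 28 = 7·4, so 7 | w[1].
Assume 7 | w[j], so w[j] = 7t for some integer t.
Then w[j+1] = -2w[j] − 28 = -2·(7t) − 28 = 7(-2t − 4), so 7 | w[j+1].
By induction, 7 | w[n] for all n ≥ 1.

7 | w[n]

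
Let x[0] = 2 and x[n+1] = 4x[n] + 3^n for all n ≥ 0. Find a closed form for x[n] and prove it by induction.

Claim: x[n] = 3·4^n − 3^n.

Base case: x[0] = 2, and 3·4^0 − 3^0 = 3 − 1 = 2.
Assume x[m] = 3·4^m − 3^m for some m ≥ 0.
Then x[m+1] = 4x[m] + 3^m = 4·(3·4^m − 3^m) + 3^m = 3·4^{m+1} − 4·3^m + 3^m = 3·4^{m+1} − 3·3^m = 3·4^{m+1} − 3^{m+1}.
By induction, x[n] = 3·4^n − 3^n for all n ≥ 0.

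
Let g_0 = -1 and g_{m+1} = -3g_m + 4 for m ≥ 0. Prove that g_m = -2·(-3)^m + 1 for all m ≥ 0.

Base case: g_0 = -1, and -2·(-3)^0 + 1 = -2 + 1 = -1.
Assume g_j = -2·(-3)^j + 1 for some j ≥ 0.
Then g_{j+1} = -3g_j + 4 = -3·(-2·(-3)^j + 1) + 4 = 6·(-3)^j − 3 + 4 = -2·(-3)^{j+1} + 1.
Hence g_m = -2·(-3)^m + 1 for every m ≥ 0, by induction.

g_m = -2·(-3)^m + 1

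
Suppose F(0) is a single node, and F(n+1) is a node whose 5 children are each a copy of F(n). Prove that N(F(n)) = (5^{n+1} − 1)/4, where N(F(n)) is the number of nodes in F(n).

Base case: N(F(0)) = 1, and (5^{0+1} − 1)/4 = 1.
Assume N(F(k)) = (5^{k+1} − 1)/4.
Then N(F(k+1)) = 1 + 5N(F(k)) = 1 + 5·(5^{k+1} − 1)/4 = 1 + (5^{k+2} − 5)/4 = (4 + 5^{k+2} − 5)/4 = (5^{k+2} − 1)/4.
So the formula holds for k+1, and by induction N(F(n)) = (5^{n+1} − 1)/4 for all n ≥ 0.

N(F(n)) = (5^{n+1} − 1)/4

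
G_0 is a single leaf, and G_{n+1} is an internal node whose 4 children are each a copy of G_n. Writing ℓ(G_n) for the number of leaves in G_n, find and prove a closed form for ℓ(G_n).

Claim: ℓ(G_n) = 4^n.

Base case: ℓ(G_0) = 1, and 4^0 = 1.
Assume ℓ(G_j) = 4^j.
Then ℓ(G_{j+1}) = 4·ℓ(G_j) = 4·4^j = 4^{j+1}.
By induction, ℓ(G_n) = 4^n for all n ≥ 0.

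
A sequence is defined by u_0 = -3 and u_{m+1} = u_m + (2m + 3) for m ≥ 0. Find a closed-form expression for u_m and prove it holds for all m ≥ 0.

Claim: u_m = m^2 + 2m − 3.

Base case: u_0 = -3, and 0^2 + 2·0 − 3 = -3.
Assume u_r = r^2 + 2r − 3.
Then u_{r+1} = u_r + (2r + 3) = (r^2 + 2r − 3) + (2r + 3) = r^2 + 4r,
and (r+1)^2 + 2·(r+1) − 3 = r^2 + 4r.
Hence u_m = m^2 + 2m − 3 for every m ≥ 0, by induction.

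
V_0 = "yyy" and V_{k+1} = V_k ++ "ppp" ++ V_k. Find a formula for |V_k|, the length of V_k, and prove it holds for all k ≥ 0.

Claim: |V_k| = 6·2^k − 3.

Base case: |V_0| = 3, and 6·2^0 − 3 = 3.
Assume |V_m| = 6·2^m − 3.
Then |V_{m+1}| = |V_m| + 3 + |V_m| = 2|V_m| + 3 = 2(6·2^m − 3) + 3 = 6·2^{m+1} − 6 + 3 = 6·2^{m+1} − 3.
Hence |V_k| = 6·2^k − 3 for every k ≥ 0, by induction.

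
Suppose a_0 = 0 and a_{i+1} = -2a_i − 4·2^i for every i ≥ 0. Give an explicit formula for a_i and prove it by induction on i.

Claim: a_i = (-2)^i − 2^i.

Base case: a_0 = 0, and (-2)^0 − 2^0 = 1 − 1 = 0.
Assume a_r = (-2)^r − 2^r for some r ≥ 0.
Then a_{r+1} = -2a_r − 4·2^r = -2·((-2)^r − 2^r) − 4·2^r = (-2)^{r+1} + 2·2^r − 4·2^r = (-2)^{r+1} − 2·2^r = (-2)^{r+1} − 2^{r+1}.
This completes the inductive step, so a_i = (-2)^i − 2^i for all i ≥ 0.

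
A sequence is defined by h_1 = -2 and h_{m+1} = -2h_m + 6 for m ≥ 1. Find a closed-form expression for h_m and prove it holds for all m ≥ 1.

Claim: h_m = 2·(-2)^m + 2.

Base case: h_1 = -2, and 2·(-2)^1 + 2 = -4 + 2 = -2.
Assume h_r = 2·(-2)^r + 2 for some r ≥ 1.
Then h_{r+1} = -2h_r + 6 = -2·(2·(-2)^r + 2) + 6 = -4·(-2)^r − 4 + 6 = 2·(-2)^{r+1} + 2.
Hence h_m = 2·(-2)^m + 2 for every m ≥ 1, by induction.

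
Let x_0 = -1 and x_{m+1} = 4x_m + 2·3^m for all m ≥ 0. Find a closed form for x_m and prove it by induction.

Claim: x_m = 4^m − 2·3^m.

Base case: x_0 = -1, and 4^0 − 2·3^0 = 1 − 2 = -1.
Assume x_k = 4^k − 2·3^k for some k ≥ 0.
Then x_{k+1} = 4x_k + 2·3^k = 4·(4^k − 2·3^k) + 2·3^k = 4^{k+1} − 8·3^k + 2·3^k = 4^{k+1} − 6·3^k = 4^{k+1} − 2·3^{k+1}.
This completes the inductive step, so x_m = 4^m − 2·3^m for all m ≥ 0.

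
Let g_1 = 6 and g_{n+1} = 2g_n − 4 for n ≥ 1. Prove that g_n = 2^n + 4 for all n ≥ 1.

Base case: g_1 = 6, and 2^1 + 4 = 2 + 4 = 6.
Assume g_m = 2^m + 4 for some m ≥ 1.
Then g_{m+1} = 2g_m − 4 = 2·(2^m + 4) − 4 = 2^{m+1} + 8 − 4 = 2^{m+1} + 4.
So the formula holds for m+1, and by induction g_n = 2^n + 4 for all n ≥ 1.

g_n = 2^n + 4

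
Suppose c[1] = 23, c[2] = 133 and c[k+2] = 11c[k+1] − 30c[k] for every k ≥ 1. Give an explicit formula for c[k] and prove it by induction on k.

Claim: c[k] = 3·6^k + 5^k.

Base cases: c[1] = 23 and 3·6^1 + 5^1 = 23; c[2] = 133 and 3·6^2 + 5^2 = 133.
Assume c[i] = 3·6^i + 5^i for all 1 ≤ i ≤ j, where j ≥ 2.
Then c[j+1] = 11c[j] − 30c[j−1] = 11·(3·6^j + 5^j) − 30·(3·6^{j−1} + 5^{j−1}) = 3·(11·6 − 30)6^{j−1} + (11·5 − 30)5^{j−1} = 108·6^{j−1} + 25·5^{j−1} = 3·6^{j+1} + 5^{j+1}.
Hence c[k] = 3·6^k + 5^k for every k ≥ 1, by strong induction.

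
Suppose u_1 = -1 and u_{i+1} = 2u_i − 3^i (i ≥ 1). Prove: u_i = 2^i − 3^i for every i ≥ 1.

Base case: u_1 = -1, and 2^1 − 3^1 = 2 − 3 = -1.
Assume u_k = 2^k − 3^k for some k ≥ 1.
Then u_{k+1} = 2u_k − 3^k = 2·(2^k − 3^k) − 3^k = 2^{k+1} − 2·3^k − 3^k = 2^{k+1} − 3·3^k = 2^{k+1} − 3^{k+1}.
By induction, u_i = 2^i − 3^i for all i ≥ 1.

u_i = 2^i − 3^i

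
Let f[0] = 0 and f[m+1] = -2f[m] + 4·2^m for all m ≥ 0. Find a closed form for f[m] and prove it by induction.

Claim: f[m] = -(-2)^m + 2^m.

Base case: f[0] = 0, and -(-2)^0 + 2^0 = -1 + 1 = 0.
Assume f[k] = -(-2)^k + 2^k for some k ≥ 0.
Then f[k+1] = -2f[k] + 4·2^k = -2·(-(-2)^k + 2^k) + 4·2^k = -(-2)^{k+1} − 2·2^k + 4·2^k = -(-2)^{k+1} + 2·2^k = -(-2)^{k+1} + 2^{k+1}.
This completes the inductive step, so f[m] = -(-2)^m + 2^m for all m ≥ 0.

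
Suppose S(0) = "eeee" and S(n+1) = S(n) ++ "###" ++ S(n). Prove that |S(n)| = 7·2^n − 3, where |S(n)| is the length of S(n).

Base case: |S(0)| = 4, and 7·2^0 − 3 = 4.
Assume |S(m)| = 7·2^m − 3.
Then |S(m+1)| = |S(m)| + 3 + |S(m)| = 2|S(m)| + 3 = 2(7·2^m − 3) + 3 = 7·2^{m+1} − 6 + 3 = 7·2^{m+1} − 3.
So the formula holds for m+1, and by induction |S(n)| = 7·2^n − 3 for all n ≥ 0.

|S(n)| = 7·2^n − 3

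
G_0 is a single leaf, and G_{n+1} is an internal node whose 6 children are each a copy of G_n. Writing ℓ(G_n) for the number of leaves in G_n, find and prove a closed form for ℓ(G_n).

Claim: ℓ(G_n) = 6^n.

Base case: ℓ(G_0) = 1, and 6^0 = 1.
Assume ℓ(G_k) = 6^k.
Then ℓ(G_{k+1}) = 6·ℓ(G_k) = 6·6^k = 6^{k+1}.
This completes the inductive step, so ℓ(G_n) = 6^n for all n ≥ 0.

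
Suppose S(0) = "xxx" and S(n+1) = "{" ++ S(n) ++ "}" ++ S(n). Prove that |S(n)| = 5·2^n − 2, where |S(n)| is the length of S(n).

Base case: |S(0)| = 3, and 5·2^0 − 2 = 3.
Assume |S(k)| = 5·2^k − 2.
Then |S(k+1)| = 1 + |S(k)| + 1 + |S(k)| = 2|S(k)| + 2 = 2(5·2^k − 2) + 2 = 5·2^{k+1} − 4 + 2 = 5·2^{k+1} − 2.
Hence |S(n)| = 5·2^n − 2 for every n ≥ 0, by induction.

|S(n)| = 5·2^n − 2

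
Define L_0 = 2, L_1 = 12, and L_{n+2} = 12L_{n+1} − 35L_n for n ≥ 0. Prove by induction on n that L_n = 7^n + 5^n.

Base cases: L_0 = 2 and 7^0 + 5^0 = 2; L_1 = 12 and 7^1 + 5^1 = 12.
Assume L_j = 7^j + 5^j for all 0 ≤ j ≤ r, where r ≥ 1.
Then L_{r+1} = 12L_r − 35L_{r−1} = 12·(7^r + 5^r) − 35·(7^{r−1} + 5^{r−1}) = (12·7 − 35)7^{r−1} + (12·5 − 35)5^{r−1} = 49·7^{r−1} + 25·5^{r−1} = 7^{r+1} + 5^{r+1}.
So the formula holds for r+1, and by strong induction L_n = 7^n + 5^n for all n ≥ 0.

L_n = 7^n + 5^n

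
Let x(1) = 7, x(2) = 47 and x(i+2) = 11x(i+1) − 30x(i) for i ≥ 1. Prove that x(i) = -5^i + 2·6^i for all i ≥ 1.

Base cases: x(1) = 7 and -5^1 + 2·6^1 = 7; x(2) = 47 and -5^2 + 2·6^2 = 47.
Assume x(j) = -5^j + 2·6^j for all 1 ≤ j ≤ m, where m ≥ 2.
Then x(m+1) = 11x(m) − 30x(m−1) = 11·(-5^m + 2·6^m) − 30·(-5^{m−1} + 2·6^{m−1}) = -(11·5 − 30)5^{m−1} + 2·(11·6 − 30)6^{m−1} = -25·5^{m−1} + 72·6^{m−1} = -5^{m+1} + 2·6^{m+1}.
This completes the inductive step, so x(i) = -5^i + 2·6^i for all i ≥ 1.

x(i) = -5^i + 2·6^i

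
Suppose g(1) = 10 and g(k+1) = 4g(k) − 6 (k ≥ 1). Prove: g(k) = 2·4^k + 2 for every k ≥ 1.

Base case: g(1) = 10, and 2·4^1 + 2 = 8 + 2 = 10.
Assume g(j) = 2·4^j + 2 for some j ≥ 1.
Then g(j+1) = 4g(j) − 6 = 4·(2·4^j + 2) − 6 = 8·4^j + 8 − 6 = 2·4^{j+1} + 2.
Hence g(k) = 2·4^k + 2 for every k ≥ 1, by induction.

g(k) = 2·4^k + 2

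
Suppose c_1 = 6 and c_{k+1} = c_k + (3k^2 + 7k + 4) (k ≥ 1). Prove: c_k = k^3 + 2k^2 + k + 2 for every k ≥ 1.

Base case: c_1 = 6, and 1^3 + 2·1^2 + 1 + 2 = 6.
Assume c_m = m^3 + 2m^2 + m + 2.
Then c_{m+1} = c_m + (3m^2 + 7m + 4) = (m^3 + 2m^2 + m + 2) + (3m^2 + 7m + 4) = m^3 + 5m^2 + 8m + 6,
and (m+1)^3 + 2·(m+1)^2 + (m+1) + 2 = m^3 + 5m^2 + 8m + 6.
This completes the inductive step, so c_k = k^3 + 2k^2 + k + 2 for all k ≥ 1.

c_k = k^3 + 2k^2 + k + 2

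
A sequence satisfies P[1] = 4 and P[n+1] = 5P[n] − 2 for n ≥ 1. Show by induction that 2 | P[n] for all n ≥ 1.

Base case: P[1] = 4 = 2·2, so 2 | P[1].
Assume 2 | P[j], so P[j] = 2t for some integer t.
Then P[j+1] = 5P[j] − 2 = 5·(2t) − 2 = 2(5t − 1), so 2 | P[j+1].
Hence 2 | P[n] for every n ≥ 1, by induction.

2 | P[n]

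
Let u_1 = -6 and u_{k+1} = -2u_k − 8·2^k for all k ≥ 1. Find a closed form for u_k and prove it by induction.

Claim: u_k = (-2)^k − 2·2^k.

Base case: u_1 = -6, and (-2)^1 − 2·2^1 = -2 − 4 = -6.
Assume u_r = (-2)^r − 2·2^r for some r ≥ 1.
Then u_{r+1} = -2u_r − 8·2^r = -2·((-2)^r − 2·2^r) − 8·2^r = (-2)^{r+1} + 4·2^r − 8·2^r = (-2)^{r+1} − 4·2^r = (-2)^{r+1} − 2·2^{r+1}.
This completes the inductive step, so u_k = (-2)^k − 2·2^k for all k ≥ 1.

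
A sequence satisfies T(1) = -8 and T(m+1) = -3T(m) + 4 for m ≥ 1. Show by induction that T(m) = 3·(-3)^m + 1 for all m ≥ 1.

Base case: T(1) = -8, and 3·(-3)^1 + 1 = -9 + 1 = -8.
Assume T(j) = 3·(-3)^j + 1 for some j ≥ 1.
Then T(j+1) = -3T(j) + 4 = -3·(3·(-3)^j + 1) + 4 = -9·(-3)^j − 3 + 4 = 3·(-3)^{j+1} + 1.
Hence T(m) = 3·(-3)^m + 1 for every m ≥ 1, by induction.

T(m) = 3·(-3)^m + 1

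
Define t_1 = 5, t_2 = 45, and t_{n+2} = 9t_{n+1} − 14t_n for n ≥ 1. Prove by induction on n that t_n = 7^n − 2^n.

Base cases: t_1 = 5 and 7^1 − 2^1 = 5; t_2 = 45 and 7^2 − 2^2 = 45.
Assume t_j = 7^j − 2^j for all 1 ≤ j ≤ k, where k ≥ 2.
Then t_{k+1} = 9t_k − 14t_{k−1} = 9·(7^k − 2^k) − 14·(7^{k−1} − 2^{k−1}) = (9·7 − 14)7^{k−1} − (9·2 − 14)2^{k−1} = 49·7^{k−1} − 4·2^{k−1} = 7^{k+1} − 2^{k+1}.
Hence t_n = 7^n − 2^n for every n ≥ 1, by strong induction.

t_n = 7^n − 2^n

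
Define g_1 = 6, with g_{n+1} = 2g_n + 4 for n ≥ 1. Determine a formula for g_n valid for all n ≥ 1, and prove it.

Claim: g_n = 5·2^n − 4.

Base case: g_1 = 6, and 5·2^1 − 4 = 10 − 4 = 6.
Assume g_m = 5·2^m − 4 for some m ≥ 1.
Then g_{m+1} = 2g_m + 4 = 2·(5·2^m − 4) + 4 = 10·2^m − 8 + 4 = 5·2^{m+1} − 4.
So the formula holds for m+1, and by induction g_n = 5·2^n − 4 for all n ≥ 1.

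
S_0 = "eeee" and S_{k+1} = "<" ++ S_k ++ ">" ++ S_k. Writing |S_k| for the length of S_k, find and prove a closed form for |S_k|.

Claim: |S_k| = 6·2^k − 2.

Base case: |S_0| = 4, and 6·2^0 − 2 = 4.
Assume |S_j| = 6·2^j − 2.
Then |S_{j+1}| = 1 + |S_j| + 1 + |S_j| = 2|S_j| + 2 = 2(6·2^j − 2) + 2 = 6·2^{j+1} − 4 + 2 = 6·2^{j+1} − 2.
This completes the inductive step, so |S_k| = 6·2^k − 2 for all k ≥ 0.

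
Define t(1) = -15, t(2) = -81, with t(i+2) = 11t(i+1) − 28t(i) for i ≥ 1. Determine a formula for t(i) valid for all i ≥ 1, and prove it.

Claim: t(i) = -7^i − 2·4^i.

Base cases: t(1) = -15 and -7^1 − 2·4^1 = -15; t(2) = -81 and -7^2 − 2·4^2 = -81.
Assume t(j) = -7^j − 2·4^j for all 1 ≤ j ≤ k, where k ≥ 2.
Then t(k+1) = 11t(k) − 28t(k−1) = 11·(-7^k − 2·4^k) − 28·(-7^{k−1} − 2·4^{k−1}) = -(11·7 − 28)7^{k−1} − 2·(11·4 − 28)4^{k−1} = -49·7^{k−1} − 32·4^{k−1} = -7^{k+1} − 2·4^{k+1}.
Hence t(i) = -7^i − 2·4^i for every i ≥ 1, by strong induction.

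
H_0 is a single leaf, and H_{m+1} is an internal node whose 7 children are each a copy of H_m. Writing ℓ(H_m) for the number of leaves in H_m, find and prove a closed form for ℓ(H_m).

Claim: ℓ(H_m) = 7^m.

Base case: ℓ(H_0) = 1, and 7^0 = 1.
Assume ℓ(H_r) = 7^r.
Then ℓ(H_{r+1}) = 7·ℓ(H_r) = 7·7^r = 7^{r+1}.
By induction, ℓ(H_m) = 7^m for all m ≥ 0.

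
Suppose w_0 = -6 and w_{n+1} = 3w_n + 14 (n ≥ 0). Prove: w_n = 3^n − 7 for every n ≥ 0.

Base case: w_0 = -6, and 3^0 − 7 = 1 − 7 = -6.
Assume w_j = 3^j − 7 for some j ≥ 0.
Then w_{j+1} = 3w_j + 14 = 3·(3^j − 7) + 14 = 3^{j+1} − 21 + 14 = 3^{j+1} − 7.
By induction, w_n = 3^n − 7 for all n ≥ 0.

w_n = 3^n − 7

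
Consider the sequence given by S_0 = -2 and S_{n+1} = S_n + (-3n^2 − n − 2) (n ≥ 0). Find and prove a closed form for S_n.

Claim: S_n = -n^3 + n^2 − 2n − 2.

Base case: S_0 = -2, and -0^3 + 0^2 − 2·0 − 2 = -2.
Assume S_j = -j^3 + j^2 − 2j − 2.
Then S_{j+1} = S_j + (-3j^2 − j − 2) = (-j^3 + j^2 − 2j − 2) + (-3j^2 − j − 2) = -j^3 − 2j^2 − 3j − 4,
and -(j+1)^3 + (j+1)^2 − 2·(j+1) − 2 = -j^3 − 2j^2 − 3j − 4.
Hence S_n = -n^3 + n^2 − 2n − 2 for every n ≥ 0, by induction.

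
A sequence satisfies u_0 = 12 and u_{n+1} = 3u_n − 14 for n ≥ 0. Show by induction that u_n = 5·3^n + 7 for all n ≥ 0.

Base case: u_0 = 12, and 5·3^0 + 7 = 5 + 7 = 12.
Assume u_m = 5·3^m + 7 for some m ≥ 0.
Then u_{m+1} = 3u_m − 14 = 3·(5·3^m + 7) − 14 = 15·3^m + 21 − 14 = 5·3^{m+1} + 7.
Hence u_n = 5·3^n + 7 for every n ≥ 0, by induction.

u_n = 5·3^n + 7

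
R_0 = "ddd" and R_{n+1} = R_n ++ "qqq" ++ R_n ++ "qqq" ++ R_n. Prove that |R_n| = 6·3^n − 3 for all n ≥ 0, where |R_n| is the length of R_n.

Base case: |R_0| = 3, and 6·3^0 − 3 = 3.
Assume |R_r| = 6·3^r − 3.
Then |R_{r+1}| = 3|R_r| + 6 = 3(6·3^r − 3) + 6 = 6·3^{r+1} − 9 + 6 = 6·3^{r+1} − 3.
So the formula holds for r+1, and by induction |R_n| = 6·3^n − 3 for all n ≥ 0.

|R_n| = 6·3^n − 3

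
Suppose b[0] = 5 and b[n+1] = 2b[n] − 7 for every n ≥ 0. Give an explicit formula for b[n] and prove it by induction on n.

Claim: b[n] = -2^{n+1} + 7.

Base case: b[0] = 5, and -2^{0+1} + 7 = -2 + 7 = 5.
Assume b[r] = -2^{r+1} + 7 for some r ≥ 0.
Then b[r+1] = 2b[r] − 7 = 2·(-2^{r+1} + 7) − 7 = -2^{r+2} + 14 − 7 = -2^{r+2} + 7.
By induction, b[n] = -2^{n+1} + 7 for all n ≥ 0.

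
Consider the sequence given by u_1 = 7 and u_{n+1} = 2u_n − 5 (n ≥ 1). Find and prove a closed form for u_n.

Claim: u_n = 2^n + 5.

Base case: u_1 = 7, and 2^1 + 5 = 2 + 5 = 7.
Assume u_k = 2^k + 5 for some k ≥ 1.
Then u_{k+1} = 2u_k − 5 = 2·(2^k + 5) − 5 = 2^{k+1} + 10 − 5 = 2^{k+1} + 5.
By induction, u_n = 2^n + 5 for all n ≥ 1.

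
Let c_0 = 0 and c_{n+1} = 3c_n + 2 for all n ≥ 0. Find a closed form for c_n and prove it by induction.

Claim: c_n = 3^n − 1.

Base case: c_0 = 0, and 3^0 − 1 = 1 − 1 = 0.
Assume c_r = 3^r − 1 for some r ≥ 0.
Then c_{r+1} = 3c_r + 2 = 3·(3^r − 1) + 2 = 3^{r+1} − 3 + 2 = 3^{r+1} − 1.
Hence c_n = 3^n − 1 for every n ≥ 0, by induction.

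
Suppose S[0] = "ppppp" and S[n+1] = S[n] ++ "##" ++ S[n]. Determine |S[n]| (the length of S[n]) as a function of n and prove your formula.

Claim: |S[n]| = 7·2^n − 2.

Base case: |S[0]| = 5, and 7·2^0 − 2 = 5.
Assume |S[r]| = 7·2^r − 2.
Then |S[r+1]| = |S[r]| + 2 + |S[r]| = 2|S[r]| + 2 = 2(7·2^r − 2) + 2 = 7·2^{r+1} − 4 + 2 = 7·2^{r+1} − 2.
By induction, |S[n]| = 7·2^n − 2 for all n ≥ 0.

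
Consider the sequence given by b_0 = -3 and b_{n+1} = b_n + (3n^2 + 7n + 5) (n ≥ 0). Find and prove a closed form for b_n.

Claim: b_n = n^3 + 2n^2 + 2n − 3.

Base case: b_0 = -3, and 0^3 + 2·0^2 + 2·0 − 3 = -3.
Assume b_k = k^3 + 2k^2 + 2k − 3.
Then b_{k+1} = b_k + (3k^2 + 7k + 5) = (k^3 + 2k^2 + 2k − 3) + (3k^2 + 7k + 5) = k^3 + 5k^2 + 9k + 2,
and (k+1)^3 + 2·(k+1)^2 + 2·(k+1) − 3 = k^3 + 5k^2 + 9k + 2.
By induction, b_n = n^3 + 2n^2 + 2n − 3 for all n ≥ 0.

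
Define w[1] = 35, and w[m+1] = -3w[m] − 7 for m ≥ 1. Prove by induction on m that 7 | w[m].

Base case: w[1] = 35 = 7·5, so 7 | w[1].
Assume 7 | w[r], so w[r] = 7t for some integer t.
Then w[r+1] = -3w[r] − 7 = -3·(7t) − 7 = 7(-3t − 1), so 7 | w[r+1].
So the property holds for r+1, and by induction 7 | w[m] for all m ≥ 1.

7 | w[m]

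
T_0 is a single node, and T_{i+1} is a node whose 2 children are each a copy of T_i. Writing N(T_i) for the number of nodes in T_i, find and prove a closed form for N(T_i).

Claim: N(T_i) = 2^{i+1} − 1.

Base case: N(T_0) = 1, and 2^{0+1} − 1 = 1.
Assume N(T_k) = 2^{k+1} − 1.
Then N(T_{k+1}) = 1 + 2N(T_k) = 1 + 2(2^{k+1} − 1) = 2^{k+2} − 2 + 1 = 2^{k+2} − 1.
By induction, N(T_i) = 2^{i+1} − 1 for all i ≥ 0.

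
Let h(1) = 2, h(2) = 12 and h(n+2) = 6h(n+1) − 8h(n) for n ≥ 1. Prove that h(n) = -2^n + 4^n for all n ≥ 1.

Base cases: h(1) = 2 and -2^1 + 4^1 = 2; h(2) = 12 and -2^2 + 4^2 = 12.
Assume h(j) = -2^j + 4^j for all 1 ≤ j ≤ m, where m ≥ 2.
Then h(m+1) = 6h(m) − 8h(m−1) = 6·(-2^m + 4^m) − 8·(-2^{m−1} + 4^{m−1}) = -(6·2 − 8)2^{m−1} + (6·4 − 8)4^{m−1} = -4·2^{m−1} + 16·4^{m−1} = -2^{m+1} + 4^{m+1}.
So the formula holds for m+1, and by strong induction h(n) = -2^n + 4^n for all n ≥ 1.

h(n) = -2^n + 4^n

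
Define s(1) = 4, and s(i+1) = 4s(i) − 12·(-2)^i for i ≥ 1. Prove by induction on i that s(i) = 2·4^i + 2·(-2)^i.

Base case: s(1) = 4, and 2·4^1 + 2·(-2)^1 = 8 − 4 = 4.
Assume s(j) = 2·4^j + 2·(-2)^j for some j ≥ 1.
Then s(j+1) = 4s(j) − 12·(-2)^j = 4·(2·4^j + 2·(-2)^j) − 12·(-2)^j = 2·4^{j+1} + 8·(-2)^j − 12·(-2)^j = 2·4^{j+1} − 4·(-2)^j = 2·4^{j+1} + 2·(-2)^{j+1}.
So the formula holds for j+1, and by induction s(i) = 2·4^i + 2·(-2)^i for all i ≥ 1.

s(i) = 2·4^i + 2·(-2)^i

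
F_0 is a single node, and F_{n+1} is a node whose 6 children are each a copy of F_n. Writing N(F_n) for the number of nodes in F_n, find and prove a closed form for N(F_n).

Claim: N(F_n) = (6^{n+1} − 1)/5.

Base case: N(F_0) = 1, and (6^{0+1} − 1)/5 = 1.
Assume N(F_k) = (6^{k+1} − 1)/5.
Then N(F_{k+1}) = 1 + 6N(F_k) = 1 + 6·(6^{k+1} − 1)/5 = 1 + (6^{k+2} − 6)/5 = (5 + 6^{k+2} − 6)/5 = (6^{k+2} − 1)/5.
Hence N(F_n) = (6^{n+1} − 1)/5 for every n ≥ 0, by induction.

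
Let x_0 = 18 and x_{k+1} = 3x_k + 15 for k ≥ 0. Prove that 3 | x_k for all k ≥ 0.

Base case: x_0 = 18 = 3·6, so 3 | x_0.
Assume 3 | x_m, so x_m = 3t for some integer t.
Then x_{m+1} = 3x_m + 15 = 3·(3t) + 15 = 3(3t + 5), so 3 | x_{m+1}.
Hence 3 | x_k for every k ≥ 0, by induction.

3 | x_k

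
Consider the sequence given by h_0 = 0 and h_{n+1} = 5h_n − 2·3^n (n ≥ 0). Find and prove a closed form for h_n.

Claim: h_n = -5^n + 3^n.

Base case: h_0 = 0, and -5^0 + 3^0 = -1 + 1 = 0.
Assume h_m = -5^m + 3^m for some m ≥ 0.
Then h_{m+1} = 5h_m − 2·3^m = 5·(-5^m + 3^m) − 2·3^m = -5^{m+1} + 5·3^m − 2·3^m = -5^{m+1} + 3·3^m = -5^{m+1} + 3^{m+1}.
Hence h_n = -5^n + 3^n for every n ≥ 0, by induction.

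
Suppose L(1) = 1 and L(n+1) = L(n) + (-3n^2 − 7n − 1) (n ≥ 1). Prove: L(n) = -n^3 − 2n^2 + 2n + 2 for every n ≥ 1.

Base case: L(1) = 1, and -1^3 − 2·1^2 + 2·1 + 2 = 1.
Assume L(k) = -k^3 − 2k^2 + 2k + 2.
Then L(k+1) = L(k) + (-3k^2 − 7k − 1) = (-k^3 − 2k^2 + 2k + 2) + (-3k^2 − 7k − 1) = -k^3 − 5k^2 − 5k + 1,
and -(k+1)^3 − 2·(k+1)^2 + 2·(k+1) + 2 = -k^3 − 5k^2 − 5k + 1.
Hence L(n) = -n^3 − 2n^2 + 2n + 2 for every n ≥ 1, by induction.

L(n) = -n^3 − 2n^2 + 2n + 2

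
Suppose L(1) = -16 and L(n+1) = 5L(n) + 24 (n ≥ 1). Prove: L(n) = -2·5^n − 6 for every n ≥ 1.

Base case: L(1) = -16, and -2·5^1 − 6 = -10 − 6 = -16.
Assume L(k) = -2·5^k − 6 for some k ≥ 1.
Then L(k+1) = 5L(k) + 24 = 5·(-2·5^k − 6) + 24 = -10·5^k − 30 + 24 = -2·5^{k+1} − 6.
Hence L(n) = -2·5^n − 6 for every n ≥ 1, by induction.

L(n) = -2·5^n − 6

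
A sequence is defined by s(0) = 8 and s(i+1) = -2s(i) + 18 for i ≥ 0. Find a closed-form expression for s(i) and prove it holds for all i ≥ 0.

Claim: s(i) = 2·(-2)^i + 6.

Base case: s(0) = 8, and 2·(-2)^0 + 6 = 2 + 6 = 8.
Assume s(j) = 2·(-2)^j + 6 for some j ≥ 0.
Then s(j+1) = -2s(j) + 18 = -2·(2·(-2)^j + 6) + 18 = -4·(-2)^j − 12 + 18 = 2·(-2)^{j+1} + 6.
So the formula holds for j+1, and by induction s(i) = 2·(-2)^i + 6 for all i ≥ 0.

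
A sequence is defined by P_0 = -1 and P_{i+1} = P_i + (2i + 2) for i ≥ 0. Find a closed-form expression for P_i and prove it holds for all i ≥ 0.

Claim: P_i = i^2 + i − 1.

Base case: P_0 = -1, and 0^2 + 0 − 1 = -1.
Assume P_m = m^2 + m − 1.
Then P_{m+1} = P_m + (2m + 2) = (m^2 + m − 1) + (2m + 2) = m^2 + 3m + 1,
and (m+1)^2 + (m+1) − 1 = m^2 + 3m + 1.
This completes the inductive step, so P_i = i^2 + i − 1 for all i ≥ 0.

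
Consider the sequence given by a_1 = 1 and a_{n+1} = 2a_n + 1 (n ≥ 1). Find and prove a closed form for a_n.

Claim: a_n = 2^n − 1.

Base case: a_1 = 1, and 2^1 − 1 = 2 − 1 = 1.
Assume a_m = 2^m − 1 for some m ≥ 1.
Then a_{m+1} = 2a_m + 1 = 2·(2^m − 1) + 1 = 2^{m+1} − 2 + 1 = 2^{m+1} − 1.
By induction, a_n = 2^n − 1 for all n ≥ 1.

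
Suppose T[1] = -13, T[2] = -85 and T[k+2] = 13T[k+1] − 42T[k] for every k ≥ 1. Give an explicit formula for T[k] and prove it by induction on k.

Claim: T[k] = -6^k − 7^k.

Base cases: T[1] = -13 and -6^1 − 7^1 = -13; T[2] = -85 and -6^2 − 7^2 = -85.
Assume T[j] = -6^j − 7^j for all 1 ≤ j ≤ r, where r ≥ 2.
Then T[r+1] = 13T[r] − 42T[r−1] = 13·(-6^r − 7^r) − 42·(-6^{r−1} − 7^{r−1}) = -(13·6 − 42)6^{r−1} − (13·7 − 42)7^{r−1} = -36·6^{r−1} − 49·7^{r−1} = -6^{r+1} − 7^{r+1}.
Hence T[k] = -6^k − 7^k for every k ≥ 1, by strong induction.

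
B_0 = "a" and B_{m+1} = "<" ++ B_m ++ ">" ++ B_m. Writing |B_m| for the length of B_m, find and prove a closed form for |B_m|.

Claim: |B_m| = 3·2^m − 2.

Base case: |B_0| = 1, and 3·2^0 − 2 = 1.
Assume |B_j| = 3·2^j − 2.
Then |B_{j+1}| = 1 + |B_j| + 1 + |B_j| = 2|B_j| + 2 = 2(3·2^j − 2) + 2 = 3·2^{j+1} − 4 + 2 = 3·2^{j+1} − 2.
This completes the inductive step, so |B_m| = 3·2^m − 2 for all m ≥ 0.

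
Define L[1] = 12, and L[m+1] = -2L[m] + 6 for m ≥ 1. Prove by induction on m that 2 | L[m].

Base case: L[1] = 12 = 2·6, so 2 | L[1].
Assume 2 | L[j], so L[j] = 2t for some integer t.
Then L[j+1] = -2L[j] + 6 = -2·(2t) + 6 = 2(-2t + 3), so 2 | L[j+1].
Hence 2 | L[m] for every m ≥ 1, by induction.

2 | L[m]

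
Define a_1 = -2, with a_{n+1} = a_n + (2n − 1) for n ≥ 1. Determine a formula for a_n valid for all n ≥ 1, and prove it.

Claim: a_n = n^2 − 2n − 1.

Base case: a_1 = -2, and 1^2 − 2·1 − 1 = -2.
Assume a_j = j^2 − 2j − 1.
Then a_{j+1} = a_j + (2j − 1) = (j^2 − 2j − 1) + (2j − 1) = j^2 − 2,
and (j+1)^2 − 2·(j+1) − 1 = j^2 − 2.
Hence a_n = n^2 − 2n − 1 for every n ≥ 1, by induction.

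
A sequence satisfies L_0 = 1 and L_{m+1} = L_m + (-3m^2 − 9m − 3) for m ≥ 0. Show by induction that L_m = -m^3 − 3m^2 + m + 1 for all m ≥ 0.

Base case: L_0 = 1, and -0^3 − 3·0^2 + 0 + 1 = 1.
Assume L_k = -k^3 − 3k^2 + k + 1.
Then L_{k+1} = L_k + (-3k^2 − 9k − 3) = (-k^3 − 3k^2 + k + 1) + (-3k^2 − 9k − 3) = -k^3 − 6k^2 − 8k − 2,
and -(k+1)^3 − 3·(k+1)^2 + (k+1) + 1 = -k^3 − 6k^2 − 8k − 2.
By induction, L_m = -m^3 − 3m^2 + m + 1 for all m ≥ 0.

L_m = -m^3 − 3m^2 + m + 1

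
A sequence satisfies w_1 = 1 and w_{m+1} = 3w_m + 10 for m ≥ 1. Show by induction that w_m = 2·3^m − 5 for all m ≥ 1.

Base case: w_1 = 1, and 2·3^1 − 5 = 6 − 5 = 1.
Assume w_k = 2·3^k − 5 for some k ≥ 1.
Then w_{k+1} = 3w_k + 10 = 3·(2·3^k − 5) + 10 = 6·3^k − 15 + 10 = 2·3^{k+1} − 5.
So the formula holds for k+1, and by induction w_m = 2·3^m − 5 for all m ≥ 1.

w_m = 2·3^m − 5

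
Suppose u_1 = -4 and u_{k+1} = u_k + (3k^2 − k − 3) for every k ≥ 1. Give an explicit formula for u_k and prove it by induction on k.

Claim: u_k = k^3 − 2k^2 − 2k − 1.

Base case: u_1 = -4, and 1^3 − 2·1^2 − 2·1 − 1 = -4.
Assume u_j = j^3 − 2j^2 − 2j − 1.
Then u_{j+1} = u_j + (3j^2 − j − 3) = (j^3 − 2j^2 − 2j − 1) + (3j^2 − j − 3) = j^3 + j^2 − 3j − 4,
and (j+1)^3 − 2·(j+1)^2 − 2·(j+1) − 1 = j^3 + j^2 − 3j − 4.
This completes the inductive step, so u_k = k^3 − 2k^2 − 2k − 1 for all k ≥ 1.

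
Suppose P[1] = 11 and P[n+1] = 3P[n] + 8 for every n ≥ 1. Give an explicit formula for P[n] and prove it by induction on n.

Claim: P[n] = 5·3^n − 4.

Base case: P[1] = 11, and 5·3^1 − 4 = 15 − 4 = 11.
Assume P[r] = 5·3^r − 4 for some r ≥ 1.
Then P[r+1] = 3P[r] + 8 = 3·(5·3^r − 4) + 8 = 15·3^r − 12 + 8 = 5·3^{r+1} − 4.
This completes the inductive step, so P[n] = 5·3^n − 4 for all n ≥ 1.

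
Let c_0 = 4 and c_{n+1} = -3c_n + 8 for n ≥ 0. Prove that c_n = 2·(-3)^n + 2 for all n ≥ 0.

Base case: c_0 = 4, and 2·(-3)^0 + 2 = 2 + 2 = 4.
Assume c_j = 2·(-3)^j + 2 for some j ≥ 0.
Then c_{j+1} = -3c_j + 8 = -3·(2·(-3)^j + 2) + 8 = -6·(-3)^j − 6 + 8 = 2·(-3)^{j+1} + 2.
By induction, c_n = 2·(-3)^n + 2 for all n ≥ 0.

c_n = 2·(-3)^n + 2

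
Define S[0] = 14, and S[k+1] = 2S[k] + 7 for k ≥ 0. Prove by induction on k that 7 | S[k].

Base case: S[0] = 14 = 7·2, so 7 | S[0].
Assume 7 | S[j], so S[j] = 7t for some integer t.
Then S[j+1] = 2S[j] + 7 = 2·(7t) + 7 = 7(2t + 1), so 7 | S[j+1].
By induction, 7 | S[k] for all k ≥ 0.

7 | S[k]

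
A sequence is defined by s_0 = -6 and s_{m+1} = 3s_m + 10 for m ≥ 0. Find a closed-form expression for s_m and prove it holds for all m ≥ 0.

Claim: s_m = -3^m − 5.

Base case: s_0 = -6, and -3^0 − 5 = -1 − 5 = -6.
Assume s_j = -3^j − 5 for some j ≥ 0.
Then s_{j+1} = 3s_j + 10 = 3·(-3^j − 5) + 10 = -3^{j+1} − 15 + 10 = -3^{j+1} − 5.
This completes the inductive step, so s_m = -3^m − 5 for all m ≥ 0.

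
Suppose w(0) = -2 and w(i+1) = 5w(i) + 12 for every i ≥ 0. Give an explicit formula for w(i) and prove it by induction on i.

Claim: w(i) = 5^i − 3.

Base case: w(0) = -2, and 5^0 − 3 = 1 − 3 = -2.
Assume w(r) = 5^r − 3 for some r ≥ 0.
Then w(r+1) = 5w(r) + 12 = 5·(5^r − 3) + 12 = 5^{r+1} − 15 + 12 = 5^{r+1} − 3.
So the formula holds for r+1, and by induction w(i) = 5^i − 3 for all i ≥ 0.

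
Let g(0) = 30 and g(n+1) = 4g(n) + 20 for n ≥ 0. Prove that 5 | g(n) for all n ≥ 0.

Base case: g(0) = 30 = 5·6, so 5 | g(0).
Assume 5 | g(j), so g(j) = 5t for some integer t.
Then g(j+1) = 4g(j) + 20 = 4·(5t) + 20 = 5(4t + 4), so 5 | g(j+1).
Hence 5 | g(n) for every n ≥ 0, by induction.

5 | g(n)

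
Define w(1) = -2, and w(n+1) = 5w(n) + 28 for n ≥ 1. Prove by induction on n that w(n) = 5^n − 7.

Base case: w(1) = -2, and 5^1 − 7 = 5 − 7 = -2.
Assume w(k) = 5^k − 7 for some k ≥ 1.
Then w(k+1) = 5w(k) + 28 = 5·(5^k − 7) + 28 = 5^{k+1} − 35 + 28 = 5^{k+1} − 7.
This completes the inductive step, so w(n) = 5^n − 7 for all n ≥ 1.

w(n) = 5^n − 7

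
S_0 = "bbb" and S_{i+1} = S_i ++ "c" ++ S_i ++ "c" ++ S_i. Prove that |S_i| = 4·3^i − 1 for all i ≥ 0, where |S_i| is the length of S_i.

Base case: |S_0| = 3, and 4·3^0 − 1 = 3.
Assume |S_r| = 4·3^r − 1.
Then |S_{r+1}| = 3|S_r| + 2 = 3(4·3^r − 1) + 2 = 4·3^{r+1} − 3 + 2 = 4·3^{r+1} − 1.
Hence |S_i| = 4·3^i − 1 for every i ≥ 0, by induction.

|S_i| = 4·3^i − 1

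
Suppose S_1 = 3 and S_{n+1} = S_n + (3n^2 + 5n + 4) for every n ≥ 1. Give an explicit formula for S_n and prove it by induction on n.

Claim: S_n = n^3 + n^2 + 2n − 1.

Base case: S_1 = 3, and 1^3 + 1^2 + 2·1 − 1 = 3.
Assume S_k = k^3 + k^2 + 2k − 1.
Then S_{k+1} = S_k + (3k^2 + 5k + 4) = (k^3 + k^2 + 2k − 1) + (3k^2 + 5k + 4) = k^3 + 4k^2 + 7k + 3,
and (k+1)^3 + (k+1)^2 + 2·(k+1) − 1 = k^3 + 4k^2 + 7k + 3.
This completes the inductive step, so S_n = n^3 + n^2 + 2n − 1 for all n ≥ 1.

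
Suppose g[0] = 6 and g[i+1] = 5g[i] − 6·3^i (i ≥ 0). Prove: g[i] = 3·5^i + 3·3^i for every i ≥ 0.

Base case: g[0] = 6, and 3·5^0 + 3·3^0 = 3 + 3 = 6.
Assume g[m] = 3·5^m + 3·3^m for some m ≥ 0.
Then g[m+1] = 5g[m] − 6·3^m = 5·(3·5^m + 3·3^m) − 6·3^m = 3·5^{m+1} + 15·3^m − 6·3^m = 3·5^{m+1} + 9·3^m = 3·5^{m+1} + 3·3^{m+1}.
By induction, g[i] = 3·5^i + 3·3^i for all i ≥ 0.

g[i] = 3·5^i + 3·3^i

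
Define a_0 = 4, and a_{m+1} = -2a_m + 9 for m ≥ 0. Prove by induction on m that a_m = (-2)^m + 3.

Base case: a_0 = 4, and (-2)^0 + 3 = 1 + 3 = 4.
Assume a_r = (-2)^r + 3 for some r ≥ 0.
Then a_{r+1} = -2a_r + 9 = -2·((-2)^r + 3) + 9 = -2·(-2)^r − 6 + 9 = (-2)^{r+1} + 3.
By induction, a_m = (-2)^m + 3 for all m ≥ 0.

a_m = (-2)^m + 3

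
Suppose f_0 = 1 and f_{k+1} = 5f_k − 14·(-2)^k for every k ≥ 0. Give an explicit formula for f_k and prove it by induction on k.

Claim: f_k = -5^k + 2·(-2)^k.

Base case: f_0 = 1, and -5^0 + 2·(-2)^0 = -1 + 2 = 1.
Assume f_j = -5^j + 2·(-2)^j for some j ≥ 0.
Then f_{j+1} = 5f_j − 14·(-2)^j = 5·(-5^j + 2·(-2)^j) − 14·(-2)^j = -5^{j+1} + 10·(-2)^j − 14·(-2)^j = -5^{j+1} − 4·(-2)^j = -5^{j+1} + 2·(-2)^{j+1}.
Hence f_k = -5^k + 2·(-2)^k for every k ≥ 0, by induction.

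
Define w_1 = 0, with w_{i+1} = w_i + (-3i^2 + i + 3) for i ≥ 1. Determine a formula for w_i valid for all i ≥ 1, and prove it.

Claim: w_i = -i^3 + 2i^2 + 2i − 3.

Base case: w_1 = 0, and -1^3 + 2·1^2 + 2·1 − 3 = 0.
Assume w_j = -j^3 + 2j^2 + 2j − 3.
Then w_{j+1} = w_j + (-3j^2 + j + 3) = (-j^3 + 2j^2 + 2j − 3) + (-3j^2 + j + 3) = -j^3 − j^2 + 3j,
and -(j+1)^3 + 2·(j+1)^2 + 2·(j+1) − 3 = -j^3 − j^2 + 3j.
By induction, w_i = -i^3 + 2i^2 + 2i − 3 for all i ≥ 1.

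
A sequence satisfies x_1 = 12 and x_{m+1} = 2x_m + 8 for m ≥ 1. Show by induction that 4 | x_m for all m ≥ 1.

Base case: x_1 = 12 = 4·3, so 4 | x_1.
Assume 4 | x_j, so x_j = 4t for some integer t.
Then x_{j+1} = 2x_j + 8 = 2·(4t) + 8 = 4(2t + 2), so 4 | x_{j+1}.
So the property holds for j+1, and by induction 4 | x_m for all m ≥ 1.

4 | x_m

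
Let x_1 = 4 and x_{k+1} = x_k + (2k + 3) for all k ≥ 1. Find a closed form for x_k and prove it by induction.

Claim: x_k = k^2 + 2k + 1.

Base case: x_1 = 4, and 1^2 + 2·1 + 1 = 4.
Assume x_j = j^2 + 2j + 1.
Then x_{j+1} = x_j + (2j + 3) = (j^2 + 2j + 1) + (2j + 3) = j^2 + 4j + 4,
and (j+1)^2 + 2·(j+1) + 1 = j^2 + 4j + 4.
By induction, x_k = k^2 + 2k + 1 for all k ≥ 1.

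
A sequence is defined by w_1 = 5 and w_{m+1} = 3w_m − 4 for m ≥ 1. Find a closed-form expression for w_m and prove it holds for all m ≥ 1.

Claim: w_m = 3^m + 2.

Base case: w_1 = 5, and 3^1 + 2 = 3 + 2 = 5.
Assume w_j = 3^j + 2 for some j ≥ 1.
Then w_{j+1} = 3w_j − 4 = 3·(3^j + 2) − 4 = 3^{j+1} + 6 − 4 = 3^{j+1} + 2.
Hence w_m = 3^m + 2 for every m ≥ 1, by induction.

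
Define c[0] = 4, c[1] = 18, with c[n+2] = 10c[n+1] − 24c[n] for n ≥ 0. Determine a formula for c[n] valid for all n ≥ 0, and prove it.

Claim: c[n] = 3·4^n + 6^n.

Base cases: c[0] = 4 and 3·4^0 + 6^0 = 4; c[1] = 18 and 3·4^1 + 6^1 = 18.
Assume c[j] = 3·4^j + 6^j for all 0 ≤ j ≤ k, where k ≥ 1.
Then c[k+1] = 10c[k] − 24c[k−1] = 10·(3·4^k + 6^k) − 24·(3·4^{k−1} + 6^{k−1}) = 3·(10·4 − 24)4^{k−1} + (10·6 − 24)6^{k−1} = 48·4^{k−1} + 36·6^{k−1} = 3·4^{k+1} + 6^{k+1}.
Hence c[n] = 3·4^n + 6^n for every n ≥ 0, by strong induction.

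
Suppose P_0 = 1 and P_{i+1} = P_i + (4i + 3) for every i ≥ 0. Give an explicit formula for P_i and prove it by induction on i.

Claim: P_i = 2i^2 + i + 1.

Base case: P_0 = 1, and 2·0^2 + 0 + 1 = 1.
Assume P_m = 2m^2 + m + 1.
Then P_{m+1} = P_m + (4m + 3) = (2m^2 + m + 1) + (4m + 3) = 2m^2 + 5m + 4,
and 2·(m+1)^2 + (m+1) + 1 = 2m^2 + 5m + 4.
By induction, P_i = 2i^2 + i + 1 for all i ≥ 0.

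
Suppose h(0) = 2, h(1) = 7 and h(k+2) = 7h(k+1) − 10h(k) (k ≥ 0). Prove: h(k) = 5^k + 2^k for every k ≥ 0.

Base cases: h(0) = 2 and 5^0 + 2^0 = 2; h(1) = 7 and 5^1 + 2^1 = 7.
Assume h(j) = 5^j + 2^j for all 0 ≤ j ≤ m, where m ≥ 1.
Then h(m+1) = 7h(m) − 10h(m−1) = 7·(5^m + 2^m) − 10·(5^{m−1} + 2^{m−1}) = (7·5 − 10)5^{m−1} + (7·2 − 10)2^{m−1} = 25·5^{m−1} + 4·2^{m−1} = 5^{m+1} + 2^{m+1}.
Hence h(k) = 5^k + 2^k for every k ≥ 0, by strong induction.

h(k) = 5^k + 2^k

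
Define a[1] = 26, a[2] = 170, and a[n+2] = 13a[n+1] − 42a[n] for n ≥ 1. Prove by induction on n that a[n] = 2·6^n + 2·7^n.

Base cases: a[1] = 26 and 2·6^1 + 2·7^1 = 26; a[2] = 170 and 2·6^2 + 2·7^2 = 170.
Assume a[i] = 2·6^i + 2·7^i for all 1 ≤ i ≤ j, where j ≥ 2.
Then a[j+1] = 13a[j] − 42a[j−1] = 13·(2·6^j + 2·7^j) − 42·(2·6^{j−1} + 2·7^{j−1}) = 2·(13·6 − 42)6^{j−1} + 2·(13·7 − 42)7^{j−1} = 72·6^{j−1} + 98·7^{j−1} = 2·6^{j+1} + 2·7^{j+1}.
By strong induction, a[n] = 2·6^n + 2·7^n for all n ≥ 1.

a[n] = 2·6^n + 2·7^n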